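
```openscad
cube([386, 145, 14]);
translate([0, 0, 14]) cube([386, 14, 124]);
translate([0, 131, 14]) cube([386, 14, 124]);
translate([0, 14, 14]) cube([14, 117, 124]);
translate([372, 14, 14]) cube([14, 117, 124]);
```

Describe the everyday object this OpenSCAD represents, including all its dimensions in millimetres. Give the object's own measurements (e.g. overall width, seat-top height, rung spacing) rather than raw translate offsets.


An open-topped rectangular box: outside dimensions 386×145×138 mm, with a uniform wall and base thickness of 14 mm. The base is a full 386×145 slab on the floor; four walls sit on top of the base. The front and back walls (the −y and +y sides) span the full width; the two side walls fit between them.


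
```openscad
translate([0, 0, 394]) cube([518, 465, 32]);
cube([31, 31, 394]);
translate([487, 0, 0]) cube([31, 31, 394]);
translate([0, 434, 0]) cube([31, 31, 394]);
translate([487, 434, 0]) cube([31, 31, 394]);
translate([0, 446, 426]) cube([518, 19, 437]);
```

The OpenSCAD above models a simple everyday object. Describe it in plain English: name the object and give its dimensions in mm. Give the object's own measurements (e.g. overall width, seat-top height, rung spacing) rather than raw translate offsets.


A chair. The seat is a 518×465×32 mm slab with its top at z = 426 mm, on four 31×31 mm corner legs (flush with the seat edges, standing on z = 0). A flat backrest 19 mm thick, 437 mm tall, spans the full seat width and rises from the seat top along its +y edge, rear face flush with the rear of the seat.


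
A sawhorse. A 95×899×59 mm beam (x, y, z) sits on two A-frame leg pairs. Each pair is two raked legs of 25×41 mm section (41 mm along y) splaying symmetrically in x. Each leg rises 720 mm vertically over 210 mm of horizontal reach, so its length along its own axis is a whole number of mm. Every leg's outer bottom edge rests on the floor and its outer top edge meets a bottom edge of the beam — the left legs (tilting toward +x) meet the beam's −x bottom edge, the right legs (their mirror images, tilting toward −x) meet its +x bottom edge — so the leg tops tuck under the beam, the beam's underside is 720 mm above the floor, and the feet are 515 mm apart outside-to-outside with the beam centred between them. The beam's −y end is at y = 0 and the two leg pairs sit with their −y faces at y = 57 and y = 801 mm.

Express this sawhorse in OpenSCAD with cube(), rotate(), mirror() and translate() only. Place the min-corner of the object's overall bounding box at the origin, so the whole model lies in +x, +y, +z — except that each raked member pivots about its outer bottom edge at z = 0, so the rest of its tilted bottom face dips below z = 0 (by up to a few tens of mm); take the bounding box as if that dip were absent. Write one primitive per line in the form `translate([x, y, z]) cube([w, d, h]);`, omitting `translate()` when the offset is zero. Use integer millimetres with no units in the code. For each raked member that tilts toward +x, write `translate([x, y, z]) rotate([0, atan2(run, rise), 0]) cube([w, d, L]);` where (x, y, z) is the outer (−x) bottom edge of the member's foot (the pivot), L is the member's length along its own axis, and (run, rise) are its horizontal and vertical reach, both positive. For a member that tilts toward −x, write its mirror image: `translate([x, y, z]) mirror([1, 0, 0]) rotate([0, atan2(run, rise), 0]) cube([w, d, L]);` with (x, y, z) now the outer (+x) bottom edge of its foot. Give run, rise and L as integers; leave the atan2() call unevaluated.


translate([210, 0, 720]) cube([95, 899, 59]);
translate([0, 57, 0]) rotate([0, atan2(210, 720), 0]) cube([25, 41, 750]);
translate([515, 57, 0]) mirror([1, 0, 0]) rotate([0, atan2(210, 720), 0]) cube([25, 41, 750]);
translate([0, 801, 0]) rotate([0, atan2(210, 720), 0]) cube([25, 41, 750]);
translate([515, 801, 0]) mirror([1, 0, 0]) rotate([0, atan2(210, 720), 0]) cube([25, 41, 750]);


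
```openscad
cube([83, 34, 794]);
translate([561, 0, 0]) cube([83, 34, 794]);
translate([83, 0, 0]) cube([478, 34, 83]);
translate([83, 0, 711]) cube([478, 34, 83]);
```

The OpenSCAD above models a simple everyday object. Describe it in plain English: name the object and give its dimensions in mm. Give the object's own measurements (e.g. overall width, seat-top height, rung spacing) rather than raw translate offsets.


A rectangular picture frame lying in the x–z plane (depth along y). The opening is 478 mm wide (x) by 628 mm tall (z), surrounded by a border 83 mm wide on all four sides. The frame is 34 mm deep and is made of two full-height vertical stiles with two horizontal rails fitted between them.


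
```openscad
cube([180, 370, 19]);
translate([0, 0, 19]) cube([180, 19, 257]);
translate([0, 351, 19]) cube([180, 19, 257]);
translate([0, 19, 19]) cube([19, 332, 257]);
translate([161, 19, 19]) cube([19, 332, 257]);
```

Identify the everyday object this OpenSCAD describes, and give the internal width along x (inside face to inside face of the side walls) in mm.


An open box. The internal width is 142 mm.

A 180×370 base slab with four walls standing on it — an open box. The base is 180 mm wide and the walls are 19 mm thick, so the internal width is 180 − 2 × 19 = 142 mm.


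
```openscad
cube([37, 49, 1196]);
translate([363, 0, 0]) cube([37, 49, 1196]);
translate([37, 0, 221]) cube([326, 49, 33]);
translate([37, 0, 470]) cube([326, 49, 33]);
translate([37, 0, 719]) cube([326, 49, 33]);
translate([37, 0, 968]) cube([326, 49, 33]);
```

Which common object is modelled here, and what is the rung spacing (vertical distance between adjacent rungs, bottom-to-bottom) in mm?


A ladder. The rung spacing is 249 mm.

Two tall 37×49 posts with 4 short bars between them — a ladder. Adjacent rungs sit at z = 221 and z = 470, so the spacing is 470 − 221 = 249 mm.


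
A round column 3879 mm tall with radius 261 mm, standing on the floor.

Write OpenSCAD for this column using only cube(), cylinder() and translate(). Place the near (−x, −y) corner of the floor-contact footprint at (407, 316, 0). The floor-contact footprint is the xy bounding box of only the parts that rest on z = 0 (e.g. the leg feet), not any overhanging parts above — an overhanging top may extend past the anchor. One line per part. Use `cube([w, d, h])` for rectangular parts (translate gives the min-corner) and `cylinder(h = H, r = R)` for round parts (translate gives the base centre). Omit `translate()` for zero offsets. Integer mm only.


translate([668, 577, 0]) cylinder(h = 3879, r = 261);


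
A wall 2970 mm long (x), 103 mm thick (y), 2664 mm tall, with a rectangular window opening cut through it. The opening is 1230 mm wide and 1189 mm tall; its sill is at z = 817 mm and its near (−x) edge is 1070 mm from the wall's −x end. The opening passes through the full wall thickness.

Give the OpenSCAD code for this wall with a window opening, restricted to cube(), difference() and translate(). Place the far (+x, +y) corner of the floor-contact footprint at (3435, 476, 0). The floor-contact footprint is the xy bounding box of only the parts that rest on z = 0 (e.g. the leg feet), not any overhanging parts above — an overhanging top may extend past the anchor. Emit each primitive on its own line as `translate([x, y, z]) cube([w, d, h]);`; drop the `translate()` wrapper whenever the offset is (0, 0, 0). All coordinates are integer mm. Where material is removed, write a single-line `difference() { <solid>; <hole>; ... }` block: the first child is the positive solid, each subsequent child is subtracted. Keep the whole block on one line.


difference() { translate([465, 373, 0]) cube([2970, 103, 2664]); translate([1535, 373, 817]) cube([1230, 103, 1189]); }


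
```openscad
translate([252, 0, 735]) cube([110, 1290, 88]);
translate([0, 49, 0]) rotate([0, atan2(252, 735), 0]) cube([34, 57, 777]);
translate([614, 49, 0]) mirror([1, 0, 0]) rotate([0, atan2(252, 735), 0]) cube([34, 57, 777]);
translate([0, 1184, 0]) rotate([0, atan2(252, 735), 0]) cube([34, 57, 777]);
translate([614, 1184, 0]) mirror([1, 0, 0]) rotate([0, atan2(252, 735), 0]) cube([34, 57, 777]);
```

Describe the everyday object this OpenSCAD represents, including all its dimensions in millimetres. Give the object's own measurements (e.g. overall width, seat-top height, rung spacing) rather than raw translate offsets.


A sawhorse. A 110×1290×88 mm beam (x, y, z) sits on two A-frame leg pairs. Each pair is two raked legs of 34×57 mm section (57 mm along y) splaying symmetrically in x. Each leg rises 735 mm vertically over 252 mm of horizontal reach and is 777 mm long along its own axis. Every leg's outer bottom edge rests on the floor and its outer top edge meets a bottom edge of the beam — the left legs (tilting toward +x) meet the beam's −x bottom edge, the right legs (their mirror images, tilting toward −x) meet its +x bottom edge — so the leg tops tuck under the beam, the beam's underside is 735 mm above the floor, and the feet are 614 mm apart outside-to-outside with the beam centred between them. The two leg pairs are set in 49 mm from either end of the beam.


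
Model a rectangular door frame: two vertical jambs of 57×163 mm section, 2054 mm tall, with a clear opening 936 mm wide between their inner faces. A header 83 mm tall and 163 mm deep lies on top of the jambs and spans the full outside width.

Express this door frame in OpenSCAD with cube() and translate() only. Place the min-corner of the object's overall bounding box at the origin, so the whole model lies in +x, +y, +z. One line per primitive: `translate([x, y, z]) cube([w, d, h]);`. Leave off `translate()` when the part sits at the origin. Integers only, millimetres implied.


cube([57, 163, 2054]);
translate([993, 0, 0]) cube([57, 163, 2054]);
translate([0, 0, 2054]) cube([1050, 163, 83]);


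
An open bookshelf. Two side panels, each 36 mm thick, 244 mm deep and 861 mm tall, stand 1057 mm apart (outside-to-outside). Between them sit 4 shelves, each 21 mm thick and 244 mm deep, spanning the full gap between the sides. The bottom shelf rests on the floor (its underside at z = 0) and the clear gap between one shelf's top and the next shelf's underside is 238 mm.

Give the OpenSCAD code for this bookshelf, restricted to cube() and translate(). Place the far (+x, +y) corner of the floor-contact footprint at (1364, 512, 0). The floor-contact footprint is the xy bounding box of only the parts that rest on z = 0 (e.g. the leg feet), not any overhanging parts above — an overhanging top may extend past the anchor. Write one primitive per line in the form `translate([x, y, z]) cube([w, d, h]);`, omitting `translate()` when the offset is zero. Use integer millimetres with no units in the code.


translate([307, 268, 0]) cube([36, 244, 861]);
translate([1328, 268, 0]) cube([36, 244, 861]);
translate([343, 268, 0]) cube([985, 244, 21]);
translate([343, 268, 259]) cube([985, 244, 21]);
translate([343, 268, 518]) cube([985, 244, 21]);
translate([343, 268, 777]) cube([985, 244, 21]);


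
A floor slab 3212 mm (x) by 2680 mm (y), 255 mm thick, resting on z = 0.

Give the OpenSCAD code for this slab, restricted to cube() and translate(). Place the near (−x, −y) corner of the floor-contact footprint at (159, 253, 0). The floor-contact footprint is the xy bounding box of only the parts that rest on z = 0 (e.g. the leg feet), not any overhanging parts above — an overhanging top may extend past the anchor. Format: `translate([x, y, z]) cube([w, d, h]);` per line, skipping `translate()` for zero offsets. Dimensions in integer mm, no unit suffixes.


translate([159, 253, 0]) cube([3212, 2680, 255]);


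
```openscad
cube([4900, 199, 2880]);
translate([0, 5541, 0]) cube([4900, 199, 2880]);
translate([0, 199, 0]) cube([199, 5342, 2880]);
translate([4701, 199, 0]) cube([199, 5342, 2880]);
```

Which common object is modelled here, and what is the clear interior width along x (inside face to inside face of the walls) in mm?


A house (or room) frame. The interior width is 4502 mm.

Four 2880 mm walls enclosing a rectangle with no floor or roof — a room or house frame. Outside width is 4900 mm and wall thickness is 199 mm, so the interior width is 4900 − 2 × 199 = 4502 mm.


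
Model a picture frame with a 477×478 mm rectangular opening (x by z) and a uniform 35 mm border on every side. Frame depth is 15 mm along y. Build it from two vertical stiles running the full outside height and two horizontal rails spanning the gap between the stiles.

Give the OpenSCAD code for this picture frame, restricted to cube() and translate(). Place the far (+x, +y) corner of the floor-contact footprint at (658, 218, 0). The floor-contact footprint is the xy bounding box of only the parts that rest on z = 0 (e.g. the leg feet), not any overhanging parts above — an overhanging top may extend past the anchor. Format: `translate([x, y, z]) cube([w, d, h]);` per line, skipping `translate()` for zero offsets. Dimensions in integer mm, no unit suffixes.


translate([111, 203, 0]) cube([35, 15, 548]);
translate([623, 203, 0]) cube([35, 15, 548]);
translate([146, 203, 0]) cube([477, 15, 35]);
translate([146, 203, 513]) cube([477, 15, 35]);


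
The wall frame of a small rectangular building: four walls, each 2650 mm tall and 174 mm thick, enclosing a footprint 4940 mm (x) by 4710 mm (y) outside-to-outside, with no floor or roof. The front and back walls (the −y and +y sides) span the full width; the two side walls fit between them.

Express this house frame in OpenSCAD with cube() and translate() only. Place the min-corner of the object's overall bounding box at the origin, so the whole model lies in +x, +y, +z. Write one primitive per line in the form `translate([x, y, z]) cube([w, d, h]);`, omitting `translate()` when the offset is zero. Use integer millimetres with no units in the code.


cube([4940, 174, 2650]);
translate([0, 4536, 0]) cube([4940, 174, 2650]);
translate([0, 174, 0]) cube([174, 4362, 2650]);
translate([4766, 174, 0]) cube([174, 4362, 2650]);


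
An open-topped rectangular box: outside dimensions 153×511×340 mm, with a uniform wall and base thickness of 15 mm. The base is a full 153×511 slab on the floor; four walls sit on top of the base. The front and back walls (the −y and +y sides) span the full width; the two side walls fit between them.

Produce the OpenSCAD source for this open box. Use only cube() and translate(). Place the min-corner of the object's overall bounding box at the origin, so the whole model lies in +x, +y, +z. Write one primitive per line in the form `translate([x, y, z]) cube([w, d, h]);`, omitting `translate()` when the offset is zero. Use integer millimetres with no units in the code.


cube([153, 511, 15]);
translate([0, 0, 15]) cube([153, 15, 325]);
translate([0, 496, 15]) cube([153, 15, 325]);
translate([0, 15, 15]) cube([15, 481, 325]);
translate([138, 15, 15]) cube([15, 481, 325]);


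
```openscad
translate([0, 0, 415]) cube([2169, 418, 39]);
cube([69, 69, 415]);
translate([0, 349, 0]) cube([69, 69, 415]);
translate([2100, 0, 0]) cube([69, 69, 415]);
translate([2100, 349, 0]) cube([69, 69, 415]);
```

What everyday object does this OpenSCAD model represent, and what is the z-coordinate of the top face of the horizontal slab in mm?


A bench. The seat-top height is 454 mm.

A long slab on four corner posts — a bench. The slab sits at z = 415 with thickness 39, so the top is 415 + 39 = 454 mm.


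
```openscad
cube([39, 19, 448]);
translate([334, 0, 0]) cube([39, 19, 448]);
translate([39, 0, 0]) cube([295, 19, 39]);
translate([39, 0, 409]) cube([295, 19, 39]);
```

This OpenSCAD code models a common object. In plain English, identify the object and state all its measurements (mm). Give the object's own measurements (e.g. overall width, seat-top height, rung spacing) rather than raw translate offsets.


A rectangular picture frame lying in the x–z plane (depth along y). The opening is 295 mm wide (x) by 370 mm tall (z), surrounded by a border 39 mm wide on all four sides. The frame is 19 mm deep and is made of two full-height vertical stiles with two horizontal rails fitted between them.


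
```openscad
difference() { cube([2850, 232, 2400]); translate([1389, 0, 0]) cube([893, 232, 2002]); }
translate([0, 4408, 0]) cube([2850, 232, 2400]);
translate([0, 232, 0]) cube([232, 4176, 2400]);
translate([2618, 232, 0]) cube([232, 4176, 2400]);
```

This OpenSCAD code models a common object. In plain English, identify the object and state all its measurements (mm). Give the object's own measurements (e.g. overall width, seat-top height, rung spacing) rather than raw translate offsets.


A single room: four walls, each 2400 mm tall and 232 mm thick, enclosing an outside footprint 2850×4640 mm (x × y), no floor or roof. The front and back walls (−y and +y sides) run the full x-width; the side walls fit between their inner faces. A door opening 893 mm wide and 2002 mm tall is cut through the front wall from the floor up, its −x edge 1389 mm from the wall's −x end.


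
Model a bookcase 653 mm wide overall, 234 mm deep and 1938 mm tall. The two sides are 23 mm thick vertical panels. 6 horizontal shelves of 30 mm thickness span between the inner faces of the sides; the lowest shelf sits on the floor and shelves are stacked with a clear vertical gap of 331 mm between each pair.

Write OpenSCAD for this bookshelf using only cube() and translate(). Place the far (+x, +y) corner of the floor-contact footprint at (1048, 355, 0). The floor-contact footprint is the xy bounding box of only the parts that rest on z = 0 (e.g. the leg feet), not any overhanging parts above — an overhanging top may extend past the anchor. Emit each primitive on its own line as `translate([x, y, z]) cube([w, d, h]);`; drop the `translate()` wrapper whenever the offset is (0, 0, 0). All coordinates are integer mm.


translate([395, 121, 0]) cube([23, 234, 1938]);
translate([1025, 121, 0]) cube([23, 234, 1938]);
translate([418, 121, 0]) cube([607, 234, 30]);
translate([418, 121, 361]) cube([607, 234, 30]);
translate([418, 121, 722]) cube([607, 234, 30]);
translate([418, 121, 1083]) cube([607, 234, 30]);
translate([418, 121, 1444]) cube([607, 234, 30]);
translate([418, 121, 1805]) cube([607, 234, 30]);


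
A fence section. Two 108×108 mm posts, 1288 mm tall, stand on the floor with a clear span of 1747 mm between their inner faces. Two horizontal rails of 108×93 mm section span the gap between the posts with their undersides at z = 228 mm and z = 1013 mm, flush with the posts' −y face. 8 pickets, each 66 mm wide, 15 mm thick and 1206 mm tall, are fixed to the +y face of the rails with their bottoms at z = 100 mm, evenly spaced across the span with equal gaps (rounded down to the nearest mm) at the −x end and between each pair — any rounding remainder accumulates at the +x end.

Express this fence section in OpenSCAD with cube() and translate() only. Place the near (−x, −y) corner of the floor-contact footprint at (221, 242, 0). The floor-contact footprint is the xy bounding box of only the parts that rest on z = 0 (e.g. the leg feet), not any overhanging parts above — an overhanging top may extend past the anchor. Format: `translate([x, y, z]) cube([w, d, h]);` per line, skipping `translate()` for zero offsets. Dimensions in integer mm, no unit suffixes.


translate([221, 242, 0]) cube([108, 108, 1288]);
translate([2076, 242, 0]) cube([108, 108, 1288]);
translate([329, 242, 228]) cube([1747, 108, 93]);
translate([329, 242, 1013]) cube([1747, 108, 93]);
translate([464, 350, 100]) cube([66, 15, 1206]);
translate([665, 350, 100]) cube([66, 15, 1206]);
translate([866, 350, 100]) cube([66, 15, 1206]);
translate([1067, 350, 100]) cube([66, 15, 1206]);
translate([1268, 350, 100]) cube([66, 15, 1206]);
translate([1469, 350, 100]) cube([66, 15, 1206]);
translate([1670, 350, 100]) cube([66, 15, 1206]);
translate([1871, 350, 100]) cube([66, 15, 1206]);


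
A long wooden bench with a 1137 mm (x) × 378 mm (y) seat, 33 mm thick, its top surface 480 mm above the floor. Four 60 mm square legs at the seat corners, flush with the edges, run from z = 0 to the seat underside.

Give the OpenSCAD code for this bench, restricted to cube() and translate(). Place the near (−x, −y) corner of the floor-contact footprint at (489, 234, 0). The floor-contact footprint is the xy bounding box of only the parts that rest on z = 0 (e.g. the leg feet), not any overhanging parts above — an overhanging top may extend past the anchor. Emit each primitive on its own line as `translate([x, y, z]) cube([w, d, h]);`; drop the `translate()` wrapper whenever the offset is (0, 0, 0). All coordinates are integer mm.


translate([489, 234, 447]) cube([1137, 378, 33]);
translate([489, 234, 0]) cube([60, 60, 447]);
translate([489, 552, 0]) cube([60, 60, 447]);
translate([1566, 234, 0]) cube([60, 60, 447]);
translate([1566, 552, 0]) cube([60, 60, 447]);


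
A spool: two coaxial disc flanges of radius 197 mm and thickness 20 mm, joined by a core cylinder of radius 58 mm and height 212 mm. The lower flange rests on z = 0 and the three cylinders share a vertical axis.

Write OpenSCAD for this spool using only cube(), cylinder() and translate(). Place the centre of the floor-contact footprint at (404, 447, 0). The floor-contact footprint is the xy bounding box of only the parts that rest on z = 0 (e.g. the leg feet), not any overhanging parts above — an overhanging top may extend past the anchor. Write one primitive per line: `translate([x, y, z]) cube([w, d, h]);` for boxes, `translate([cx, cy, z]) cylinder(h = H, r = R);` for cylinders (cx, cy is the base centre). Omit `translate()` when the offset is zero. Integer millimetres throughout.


translate([404, 447, 0]) cylinder(h = 20, r = 197);
translate([404, 447, 20]) cylinder(h = 212, r = 58);
translate([404, 447, 232]) cylinder(h = 20, r = 197);


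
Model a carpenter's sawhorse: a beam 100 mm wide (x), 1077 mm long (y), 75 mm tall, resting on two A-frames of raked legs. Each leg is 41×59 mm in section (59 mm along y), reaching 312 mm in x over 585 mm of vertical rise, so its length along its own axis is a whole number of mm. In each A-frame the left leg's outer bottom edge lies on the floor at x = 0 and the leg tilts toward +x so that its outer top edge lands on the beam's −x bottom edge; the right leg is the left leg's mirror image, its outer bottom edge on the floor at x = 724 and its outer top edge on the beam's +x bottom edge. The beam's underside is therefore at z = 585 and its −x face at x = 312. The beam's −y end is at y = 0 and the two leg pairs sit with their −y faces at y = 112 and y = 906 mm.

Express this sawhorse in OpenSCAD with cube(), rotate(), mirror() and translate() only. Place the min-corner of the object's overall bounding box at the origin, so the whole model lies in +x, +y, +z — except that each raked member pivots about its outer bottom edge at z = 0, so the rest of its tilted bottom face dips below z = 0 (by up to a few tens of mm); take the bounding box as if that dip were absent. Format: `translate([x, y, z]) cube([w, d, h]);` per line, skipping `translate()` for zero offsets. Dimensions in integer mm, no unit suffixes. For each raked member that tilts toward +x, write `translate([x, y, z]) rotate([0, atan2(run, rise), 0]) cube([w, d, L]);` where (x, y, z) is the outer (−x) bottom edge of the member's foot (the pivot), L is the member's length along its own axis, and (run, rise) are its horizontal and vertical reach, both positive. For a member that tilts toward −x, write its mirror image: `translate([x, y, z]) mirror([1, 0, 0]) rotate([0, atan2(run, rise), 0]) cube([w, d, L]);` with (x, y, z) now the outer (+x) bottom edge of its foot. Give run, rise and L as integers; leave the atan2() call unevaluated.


translate([312, 0, 585]) cube([100, 1077, 75]);
translate([0, 112, 0]) rotate([0, atan2(312, 585), 0]) cube([41, 59, 663]);
translate([724, 112, 0]) mirror([1, 0, 0]) rotate([0, atan2(312, 585), 0]) cube([41, 59, 663]);
translate([0, 906, 0]) rotate([0, atan2(312, 585), 0]) cube([41, 59, 663]);
translate([724, 906, 0]) mirror([1, 0, 0]) rotate([0, atan2(312, 585), 0]) cube([41, 59, 663]);


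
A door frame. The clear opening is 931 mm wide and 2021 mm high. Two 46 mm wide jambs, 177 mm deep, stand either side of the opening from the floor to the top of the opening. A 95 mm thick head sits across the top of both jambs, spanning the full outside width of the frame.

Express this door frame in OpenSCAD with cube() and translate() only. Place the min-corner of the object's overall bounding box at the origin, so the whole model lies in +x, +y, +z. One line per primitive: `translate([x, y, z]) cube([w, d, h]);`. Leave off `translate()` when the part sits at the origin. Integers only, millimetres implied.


cube([46, 177, 2021]);
translate([977, 0, 0]) cube([46, 177, 2021]);
translate([0, 0, 2021]) cube([1023, 177, 95]);


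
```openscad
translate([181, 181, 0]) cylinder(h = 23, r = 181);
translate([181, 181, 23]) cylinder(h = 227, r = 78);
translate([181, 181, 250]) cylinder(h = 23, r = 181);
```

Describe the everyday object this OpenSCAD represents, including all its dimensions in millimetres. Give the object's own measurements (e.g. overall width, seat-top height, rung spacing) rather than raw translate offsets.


A spool: two coaxial disc flanges of radius 181 mm and thickness 23 mm, joined by a core cylinder of radius 78 mm and height 227 mm. The lower flange rests on z = 0 and the three cylinders share a vertical axis.


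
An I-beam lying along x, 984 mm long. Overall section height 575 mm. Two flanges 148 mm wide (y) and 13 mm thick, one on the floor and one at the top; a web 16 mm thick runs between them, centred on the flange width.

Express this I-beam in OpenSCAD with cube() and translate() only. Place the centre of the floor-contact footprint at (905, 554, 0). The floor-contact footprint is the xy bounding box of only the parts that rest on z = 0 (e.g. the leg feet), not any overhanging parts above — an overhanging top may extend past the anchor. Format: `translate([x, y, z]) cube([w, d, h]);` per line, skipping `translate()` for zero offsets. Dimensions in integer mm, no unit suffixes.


translate([413, 480, 0]) cube([984, 148, 13]);
translate([413, 546, 13]) cube([984, 16, 549]);
translate([413, 480, 562]) cube([984, 148, 13]);


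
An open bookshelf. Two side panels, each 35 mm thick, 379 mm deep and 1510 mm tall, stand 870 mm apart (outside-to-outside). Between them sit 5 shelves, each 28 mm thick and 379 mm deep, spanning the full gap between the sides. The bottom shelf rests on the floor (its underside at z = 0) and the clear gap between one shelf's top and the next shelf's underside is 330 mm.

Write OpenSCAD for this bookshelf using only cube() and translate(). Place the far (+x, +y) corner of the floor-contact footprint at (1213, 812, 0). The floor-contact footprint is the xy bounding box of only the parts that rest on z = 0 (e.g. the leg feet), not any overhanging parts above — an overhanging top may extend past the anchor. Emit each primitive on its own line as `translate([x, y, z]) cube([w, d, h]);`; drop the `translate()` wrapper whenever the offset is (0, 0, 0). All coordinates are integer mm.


translate([343, 433, 0]) cube([35, 379, 1510]);
translate([1178, 433, 0]) cube([35, 379, 1510]);
translate([378, 433, 0]) cube([800, 379, 28]);
translate([378, 433, 358]) cube([800, 379, 28]);
translate([378, 433, 716]) cube([800, 379, 28]);
translate([378, 433, 1074]) cube([800, 379, 28]);
translate([378, 433, 1432]) cube([800, 379, 28]);


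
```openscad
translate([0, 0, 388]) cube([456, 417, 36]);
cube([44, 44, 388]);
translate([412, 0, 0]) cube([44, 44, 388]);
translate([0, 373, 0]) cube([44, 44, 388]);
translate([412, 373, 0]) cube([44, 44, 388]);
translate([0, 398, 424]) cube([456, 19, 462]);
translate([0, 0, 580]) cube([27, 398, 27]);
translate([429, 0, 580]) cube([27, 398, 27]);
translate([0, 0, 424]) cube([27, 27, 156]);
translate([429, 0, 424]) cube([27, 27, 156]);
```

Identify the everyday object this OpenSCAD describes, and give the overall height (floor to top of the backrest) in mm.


A chair. The overall height is 886 mm.

A slab on four corner posts with a tall panel at the back — a chair. The seat slab sits at z = 388 with thickness 36, and the 462 mm backrest starts at the seat top, so the overall height is 388 + 36 + 462 = 886 mm.


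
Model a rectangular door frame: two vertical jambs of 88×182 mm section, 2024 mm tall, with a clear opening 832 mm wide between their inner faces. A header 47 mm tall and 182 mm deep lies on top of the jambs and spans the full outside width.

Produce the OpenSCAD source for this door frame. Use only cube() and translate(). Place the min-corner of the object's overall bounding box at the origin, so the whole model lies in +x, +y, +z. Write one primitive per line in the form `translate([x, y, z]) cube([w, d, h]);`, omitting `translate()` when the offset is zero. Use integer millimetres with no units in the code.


cube([88, 182, 2024]);
translate([920, 0, 0]) cube([88, 182, 2024]);
translate([0, 0, 2024]) cube([1008, 182, 47]);


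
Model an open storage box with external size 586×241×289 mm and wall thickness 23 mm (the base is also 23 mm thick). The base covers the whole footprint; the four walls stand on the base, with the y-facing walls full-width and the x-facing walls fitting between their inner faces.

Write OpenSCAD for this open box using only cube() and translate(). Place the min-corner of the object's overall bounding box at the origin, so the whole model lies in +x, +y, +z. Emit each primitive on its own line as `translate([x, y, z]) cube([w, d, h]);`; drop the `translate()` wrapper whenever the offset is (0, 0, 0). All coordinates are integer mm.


cube([586, 241, 23]);
translate([0, 0, 23]) cube([586, 23, 266]);
translate([0, 218, 23]) cube([586, 23, 266]);
translate([0, 23, 23]) cube([23, 195, 266]);
translate([563, 23, 23]) cube([23, 195, 266]);


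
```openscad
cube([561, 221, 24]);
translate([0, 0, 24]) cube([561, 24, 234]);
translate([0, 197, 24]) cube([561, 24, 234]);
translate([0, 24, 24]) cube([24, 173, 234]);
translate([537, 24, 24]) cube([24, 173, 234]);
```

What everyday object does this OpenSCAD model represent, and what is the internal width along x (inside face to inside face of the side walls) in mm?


An open box. The internal width is 513 mm.

A 561×221 base slab with four walls standing on it — an open box. The base is 561 mm wide and the walls are 24 mm thick, so the internal width is 561 − 2 × 24 = 513 mm.


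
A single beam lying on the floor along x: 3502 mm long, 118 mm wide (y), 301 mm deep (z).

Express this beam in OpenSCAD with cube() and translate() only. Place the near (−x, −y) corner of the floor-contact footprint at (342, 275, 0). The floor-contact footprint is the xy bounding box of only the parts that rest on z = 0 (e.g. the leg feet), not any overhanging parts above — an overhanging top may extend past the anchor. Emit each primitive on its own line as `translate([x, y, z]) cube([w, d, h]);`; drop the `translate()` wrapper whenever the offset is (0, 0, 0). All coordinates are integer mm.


translate([342, 275, 0]) cube([3502, 118, 301]);


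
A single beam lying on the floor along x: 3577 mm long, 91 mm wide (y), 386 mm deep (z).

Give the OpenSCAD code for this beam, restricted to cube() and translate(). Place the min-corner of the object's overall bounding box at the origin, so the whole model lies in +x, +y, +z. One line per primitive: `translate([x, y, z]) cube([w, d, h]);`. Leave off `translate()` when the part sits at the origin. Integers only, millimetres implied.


cube([3577, 91, 386]);


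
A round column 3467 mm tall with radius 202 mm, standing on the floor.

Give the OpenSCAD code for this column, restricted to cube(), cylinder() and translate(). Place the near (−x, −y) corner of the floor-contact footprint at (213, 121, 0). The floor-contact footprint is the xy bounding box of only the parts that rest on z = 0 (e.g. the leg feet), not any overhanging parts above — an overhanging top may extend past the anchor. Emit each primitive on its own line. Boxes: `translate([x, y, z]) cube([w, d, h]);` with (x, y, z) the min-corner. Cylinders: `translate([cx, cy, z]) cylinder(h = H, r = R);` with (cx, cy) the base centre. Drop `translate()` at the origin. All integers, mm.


translate([415, 323, 0]) cylinder(h = 3467, r = 202);


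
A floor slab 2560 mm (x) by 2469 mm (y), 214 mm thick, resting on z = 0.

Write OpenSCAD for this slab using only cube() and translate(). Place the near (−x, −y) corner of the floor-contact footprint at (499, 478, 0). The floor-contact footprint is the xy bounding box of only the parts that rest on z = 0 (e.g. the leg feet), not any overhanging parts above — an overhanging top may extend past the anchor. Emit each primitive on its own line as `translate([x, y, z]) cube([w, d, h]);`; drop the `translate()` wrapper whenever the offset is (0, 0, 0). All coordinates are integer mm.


translate([499, 478, 0]) cube([2560, 2469, 214]);


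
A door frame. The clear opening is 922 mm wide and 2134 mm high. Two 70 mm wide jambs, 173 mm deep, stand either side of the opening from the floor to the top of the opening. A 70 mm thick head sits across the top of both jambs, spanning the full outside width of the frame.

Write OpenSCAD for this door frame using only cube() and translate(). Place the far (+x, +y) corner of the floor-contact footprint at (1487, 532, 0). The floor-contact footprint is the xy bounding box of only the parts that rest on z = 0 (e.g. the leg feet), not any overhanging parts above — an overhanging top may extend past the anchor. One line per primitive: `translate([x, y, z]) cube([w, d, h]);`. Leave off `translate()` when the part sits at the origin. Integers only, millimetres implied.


translate([425, 359, 0]) cube([70, 173, 2134]);
translate([1417, 359, 0]) cube([70, 173, 2134]);
translate([425, 359, 2134]) cube([1062, 173, 70]);


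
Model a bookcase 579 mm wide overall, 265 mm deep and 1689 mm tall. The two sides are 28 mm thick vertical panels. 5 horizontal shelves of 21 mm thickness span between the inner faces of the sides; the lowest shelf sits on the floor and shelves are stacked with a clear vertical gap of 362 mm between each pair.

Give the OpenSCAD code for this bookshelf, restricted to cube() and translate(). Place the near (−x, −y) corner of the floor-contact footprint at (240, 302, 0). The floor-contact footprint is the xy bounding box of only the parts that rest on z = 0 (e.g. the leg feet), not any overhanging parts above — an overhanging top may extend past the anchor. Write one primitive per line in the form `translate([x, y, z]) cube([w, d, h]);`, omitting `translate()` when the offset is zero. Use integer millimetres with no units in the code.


translate([240, 302, 0]) cube([28, 265, 1689]);
translate([791, 302, 0]) cube([28, 265, 1689]);
translate([268, 302, 0]) cube([523, 265, 21]);
translate([268, 302, 383]) cube([523, 265, 21]);
translate([268, 302, 766]) cube([523, 265, 21]);
translate([268, 302, 1149]) cube([523, 265, 21]);
translate([268, 302, 1532]) cube([523, 265, 21]);


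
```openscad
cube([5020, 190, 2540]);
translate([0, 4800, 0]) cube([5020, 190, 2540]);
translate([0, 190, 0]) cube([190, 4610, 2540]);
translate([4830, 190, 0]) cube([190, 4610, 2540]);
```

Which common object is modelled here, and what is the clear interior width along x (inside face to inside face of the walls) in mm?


A house (or room) frame. The interior width is 4640 mm.

Four 2540 mm walls enclosing a rectangle with no floor or roof — a room or house frame. Outside width is 5020 mm and wall thickness is 190 mm, so the interior width is 5020 − 2 × 190 = 4640 mm.


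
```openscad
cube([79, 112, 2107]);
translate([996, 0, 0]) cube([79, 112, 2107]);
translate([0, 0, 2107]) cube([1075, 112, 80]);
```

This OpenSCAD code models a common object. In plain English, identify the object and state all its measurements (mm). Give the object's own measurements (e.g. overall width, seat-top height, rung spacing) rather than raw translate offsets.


A door frame. The clear opening is 917 mm wide and 2107 mm high. Two 79 mm wide jambs, 112 mm deep, stand either side of the opening from the floor to the top of the opening. A 80 mm thick head sits across the top of both jambs, spanning the full outside width of the frame.


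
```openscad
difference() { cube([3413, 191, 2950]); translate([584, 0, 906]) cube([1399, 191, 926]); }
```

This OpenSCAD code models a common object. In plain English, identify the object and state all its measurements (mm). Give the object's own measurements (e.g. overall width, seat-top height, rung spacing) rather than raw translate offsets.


A wall 3413 mm long (x), 191 mm thick (y), 2950 mm tall, with a rectangular window opening cut through it. The opening is 1399 mm wide and 926 mm tall; its sill is at z = 906 mm and its near (−x) edge is 584 mm from the wall's −x end. The opening passes through the full wall thickness.


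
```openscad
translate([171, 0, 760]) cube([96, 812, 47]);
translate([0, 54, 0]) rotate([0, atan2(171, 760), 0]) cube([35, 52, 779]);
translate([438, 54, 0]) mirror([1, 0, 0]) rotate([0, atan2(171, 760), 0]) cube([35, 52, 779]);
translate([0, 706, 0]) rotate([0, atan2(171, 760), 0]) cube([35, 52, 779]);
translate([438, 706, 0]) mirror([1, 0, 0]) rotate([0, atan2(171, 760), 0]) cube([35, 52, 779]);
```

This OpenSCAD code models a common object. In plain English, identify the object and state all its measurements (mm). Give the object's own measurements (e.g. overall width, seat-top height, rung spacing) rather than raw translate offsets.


A sawhorse. A 96×812×47 mm beam (x, y, z) sits on two A-frame leg pairs. Each pair is two raked legs of 35×52 mm section (52 mm along y) splaying symmetrically in x. Each leg rises 760 mm vertically over 171 mm of horizontal reach and is 779 mm long along its own axis. Every leg's outer bottom edge rests on the floor and its outer top edge meets a bottom edge of the beam — the left legs (tilting toward +x) meet the beam's −x bottom edge, the right legs (their mirror images, tilting toward −x) meet its +x bottom edge — so the leg tops tuck under the beam, the beam's underside is 760 mm above the floor, and the feet are 438 mm apart outside-to-outside with the beam centred between them. The two leg pairs are set in 54 mm from either end of the beam.


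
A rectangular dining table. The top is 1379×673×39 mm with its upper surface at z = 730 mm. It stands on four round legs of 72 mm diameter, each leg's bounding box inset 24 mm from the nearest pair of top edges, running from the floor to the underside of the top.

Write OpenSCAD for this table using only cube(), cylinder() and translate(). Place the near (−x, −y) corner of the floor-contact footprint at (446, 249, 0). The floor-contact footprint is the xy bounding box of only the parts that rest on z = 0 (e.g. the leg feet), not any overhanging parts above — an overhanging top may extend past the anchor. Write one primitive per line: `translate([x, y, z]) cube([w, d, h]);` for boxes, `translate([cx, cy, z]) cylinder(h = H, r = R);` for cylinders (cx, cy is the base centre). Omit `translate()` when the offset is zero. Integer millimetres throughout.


translate([422, 225, 691]) cube([1379, 673, 39]);
translate([482, 285, 0]) cylinder(h = 691, r = 36);
translate([1741, 285, 0]) cylinder(h = 691, r = 36);
translate([482, 838, 0]) cylinder(h = 691, r = 36);
translate([1741, 838, 0]) cylinder(h = 691, r = 36);


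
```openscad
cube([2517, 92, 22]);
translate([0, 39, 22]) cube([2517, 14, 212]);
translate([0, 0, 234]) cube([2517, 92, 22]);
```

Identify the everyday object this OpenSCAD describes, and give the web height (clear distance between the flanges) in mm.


An I-beam. The web height is 212 mm.

Two wide flanges with a thin centred web — an I-beam. Overall 256 mm minus two 22 mm flanges gives a web of 256 − 2·22 = 212 mm.


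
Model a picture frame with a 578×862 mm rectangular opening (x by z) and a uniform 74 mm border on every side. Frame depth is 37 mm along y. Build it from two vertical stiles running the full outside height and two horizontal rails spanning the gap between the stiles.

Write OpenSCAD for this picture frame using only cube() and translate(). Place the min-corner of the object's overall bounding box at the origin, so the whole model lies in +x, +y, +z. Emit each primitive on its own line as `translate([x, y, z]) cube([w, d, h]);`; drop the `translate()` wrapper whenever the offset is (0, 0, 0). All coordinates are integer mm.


cube([74, 37, 1010]);
translate([652, 0, 0]) cube([74, 37, 1010]);
translate([74, 0, 0]) cube([578, 37, 74]);
translate([74, 0, 936]) cube([578, 37, 74]);
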